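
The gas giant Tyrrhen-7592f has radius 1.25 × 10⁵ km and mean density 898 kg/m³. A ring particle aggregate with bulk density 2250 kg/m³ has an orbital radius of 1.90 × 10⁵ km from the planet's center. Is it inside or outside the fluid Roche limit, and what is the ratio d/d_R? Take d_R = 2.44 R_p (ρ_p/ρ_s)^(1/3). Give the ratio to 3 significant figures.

d_R = 2.44 × (1.25 × 10⁵ km) × (898/2250)^(1/3) = 2.246 × 10⁵ km
d/d_R = (1.90 × 10⁵) / (2.246 × 10⁵) = 0.846
Since d/d_R < 1, the body is inside the Roche limit.

inside; d/d_R ≈ 0.846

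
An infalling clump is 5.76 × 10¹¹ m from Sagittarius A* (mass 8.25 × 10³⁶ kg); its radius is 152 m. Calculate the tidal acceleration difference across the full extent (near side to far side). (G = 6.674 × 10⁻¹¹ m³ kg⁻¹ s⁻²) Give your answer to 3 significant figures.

1.75 × 10⁻⁶ m/s²

The field gradient is 2GM/d³; across the full diameter 2r the difference is 4GMr/d³.
Δa = 4GMr/d³
   = 4 × (6.674 × 10⁻¹¹) × (8.25 × 10³⁶) × (152) / (5.76 × 10¹¹)³
   = 1.75 × 10⁻⁶ m/s²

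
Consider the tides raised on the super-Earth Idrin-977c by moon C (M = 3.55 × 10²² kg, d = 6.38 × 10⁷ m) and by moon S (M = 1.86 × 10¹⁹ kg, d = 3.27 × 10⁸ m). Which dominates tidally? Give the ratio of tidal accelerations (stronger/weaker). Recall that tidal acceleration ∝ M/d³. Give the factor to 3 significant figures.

Compare M/d³ for the two perturbers:
Moon C: (3.55 × 10²²) / (6.38 × 10⁷)³ = 1.367 × 10⁻¹
Moon S: (1.86 × 10¹⁹) / (3.27 × 10⁸)³ = 5.319 × 10⁻⁷
Ratio (larger/smaller) = 2.57 × 10⁵

Moon C, by a factor of ≈ 2.57 × 10⁵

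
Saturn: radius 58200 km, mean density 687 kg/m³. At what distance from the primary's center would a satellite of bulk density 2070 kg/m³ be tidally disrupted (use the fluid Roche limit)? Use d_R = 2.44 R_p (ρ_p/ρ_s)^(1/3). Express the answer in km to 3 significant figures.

98300 km

d_R = 2.44 × 58200 km × (687/2070)^(1/3)
    = 98300 km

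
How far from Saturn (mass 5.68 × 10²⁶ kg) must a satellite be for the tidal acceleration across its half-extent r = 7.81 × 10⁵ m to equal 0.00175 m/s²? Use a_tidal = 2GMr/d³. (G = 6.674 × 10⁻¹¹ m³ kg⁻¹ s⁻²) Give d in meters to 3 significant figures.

3.23 × 10⁸ m

2GMr/d³ = a_tidal  ⇒  d = (2GMr / a_tidal)^(1/3)
d = (2 × 6.674×10⁻¹¹ × (5.68 × 10²⁶) × (7.81 × 10⁵) / (0.00175))^(1/3)
  = 3.23 × 10⁸ m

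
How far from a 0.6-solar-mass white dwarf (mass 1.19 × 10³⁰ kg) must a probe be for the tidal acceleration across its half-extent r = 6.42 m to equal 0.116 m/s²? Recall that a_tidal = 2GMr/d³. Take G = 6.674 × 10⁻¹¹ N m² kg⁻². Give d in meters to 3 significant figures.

2GMr/d³ = a_tidal  ⇒  d = (2GMr / a_tidal)^(1/3)
d = (2 × 6.674×10⁻¹¹ × (1.19 × 10³⁰) × (6.42) / (0.116))^(1/3)
  = 2.06 × 10⁷ m

2.06 × 10⁷ m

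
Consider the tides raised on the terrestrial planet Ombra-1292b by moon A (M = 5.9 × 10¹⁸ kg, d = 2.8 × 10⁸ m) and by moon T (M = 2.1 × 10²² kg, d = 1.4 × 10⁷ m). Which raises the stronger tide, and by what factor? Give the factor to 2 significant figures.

Tidal acceleration ∝ M/d³, so compare M/d³ for each.
Moon A: (5.9 × 10¹⁸) / (2.8 × 10⁸)³ = 2.688 × 10⁻⁷
Moon T: (2.1 × 10²²) / (1.4 × 10⁷)³ = 7.653
Ratio (larger/smaller) = 2.8 × 10⁷

Moon T, by a factor of ≈ 2.8 × 10⁷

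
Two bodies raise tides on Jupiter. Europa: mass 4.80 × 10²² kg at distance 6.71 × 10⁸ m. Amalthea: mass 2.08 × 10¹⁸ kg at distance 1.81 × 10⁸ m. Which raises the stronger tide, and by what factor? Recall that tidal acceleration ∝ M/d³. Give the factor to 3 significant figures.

Europa, by a factor of ≈ 453

Tidal stretch scales as M/d³; compute that for each body.
Europa: (4.80 × 10²²) / (6.71 × 10⁸)³ = 1.589 × 10⁻⁴
Amalthea: (2.08 × 10¹⁸) / (1.81 × 10⁸)³ = 3.508 × 10⁻⁷
Ratio (larger/smaller) = 453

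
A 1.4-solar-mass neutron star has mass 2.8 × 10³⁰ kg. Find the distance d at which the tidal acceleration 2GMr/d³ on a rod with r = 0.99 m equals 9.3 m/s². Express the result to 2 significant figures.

3.4 × 10⁶ m

2GMr/d³ = a_tidal  ⇒  d = (2GMr / a_tidal)^(1/3)
d = (2 × 6.674×10⁻¹¹ × (2.8 × 10³⁰) × (0.99) / (9.3))^(1/3)
  = 3.4 × 10⁶ m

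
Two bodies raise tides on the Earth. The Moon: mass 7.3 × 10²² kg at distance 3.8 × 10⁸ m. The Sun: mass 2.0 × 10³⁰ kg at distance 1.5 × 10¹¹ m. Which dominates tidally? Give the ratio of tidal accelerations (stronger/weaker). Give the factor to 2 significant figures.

The Moon, by a factor of ≈ 2.2

The tide-raising term goes as M/d³ (the gradient of a 1/d² field).
The Moon: (7.3 × 10²²) / (3.8 × 10⁸)³ = 1.330 × 10⁻³
The Sun: (2.0 × 10³⁰) / (1.5 × 10¹¹)³ = 5.926 × 10⁻⁴
Ratio (larger/smaller) = 2.2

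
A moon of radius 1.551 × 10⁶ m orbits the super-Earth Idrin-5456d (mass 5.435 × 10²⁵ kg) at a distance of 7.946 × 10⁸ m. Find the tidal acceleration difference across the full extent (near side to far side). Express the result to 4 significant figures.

4.486 × 10⁻⁵ m/s²

Δa = 4GMr/d³
   = 4 × (6.674 × 10⁻¹¹) × (5.435 × 10²⁵) × (1.551 × 10⁶) / (7.946 × 10⁸)³
   = 4.486 × 10⁻⁵ m/s²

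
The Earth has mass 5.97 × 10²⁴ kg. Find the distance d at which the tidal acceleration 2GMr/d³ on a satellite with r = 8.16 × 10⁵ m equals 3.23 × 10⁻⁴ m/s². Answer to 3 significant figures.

2GMr/d³ = a_tidal  ⇒  d = (2GMr / a_tidal)^(1/3)
d = (2 × 6.674×10⁻¹¹ × (5.97 × 10²⁴) × (8.16 × 10⁵) / (3.23 × 10⁻⁴))^(1/3)
  = 1.26 × 10⁸ m

1.26 × 10⁸ m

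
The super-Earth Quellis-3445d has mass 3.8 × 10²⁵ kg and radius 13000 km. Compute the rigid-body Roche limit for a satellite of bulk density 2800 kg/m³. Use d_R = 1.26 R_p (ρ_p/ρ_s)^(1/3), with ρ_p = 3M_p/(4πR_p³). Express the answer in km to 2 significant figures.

19000 km

ρ_p = 3M_p/(4πR_p³) = 3 × (3.8 × 10²⁵) / (4π × (1.3 × 10⁷ m)³) = 4100 kg/m³
d_R = 1.26 × 13000 km × (4100/2800)^(1/3)
    = 19000 km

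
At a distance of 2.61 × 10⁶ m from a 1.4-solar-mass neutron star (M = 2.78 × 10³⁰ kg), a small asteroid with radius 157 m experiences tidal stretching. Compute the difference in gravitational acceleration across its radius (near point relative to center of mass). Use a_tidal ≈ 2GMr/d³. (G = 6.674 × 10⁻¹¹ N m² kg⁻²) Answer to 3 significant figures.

a_tidal = 2GMr/d³
        = 2 × (6.674 × 10⁻¹¹) × (2.78 × 10³⁰) × (157) / (2.61 × 10⁶)³
        = 3.28 × 10³ m/s²

3.28 × 10³ m/s²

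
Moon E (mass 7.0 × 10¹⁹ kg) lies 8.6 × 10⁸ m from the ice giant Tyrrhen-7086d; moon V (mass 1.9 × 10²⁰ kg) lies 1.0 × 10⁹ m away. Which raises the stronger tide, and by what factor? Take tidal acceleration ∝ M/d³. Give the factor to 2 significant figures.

Compare M/d³ for the two perturbers:
Moon E: (7.0 × 10¹⁹) / (8.6 × 10⁸)³ = 1.101 × 10⁻⁷
Moon V: (1.9 × 10²⁰) / (1.0 × 10⁹)³ = 1.900 × 10⁻⁷
Ratio (larger/smaller) = 1.7

Moon V, by a factor of ≈ 1.7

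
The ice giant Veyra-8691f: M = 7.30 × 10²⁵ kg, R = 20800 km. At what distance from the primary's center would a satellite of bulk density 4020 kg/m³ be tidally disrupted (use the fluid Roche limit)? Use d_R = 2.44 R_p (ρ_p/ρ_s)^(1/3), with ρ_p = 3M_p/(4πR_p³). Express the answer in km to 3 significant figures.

39800 km

ρ_p = 3M_p/(4πR_p³) = 3 × (7.30 × 10²⁵) / (4π × (2.08 × 10⁷ m)³) = 1940 kg/m³
d_R = 2.44 × 20800 km × (1940/4020)^(1/3)
    = 39800 km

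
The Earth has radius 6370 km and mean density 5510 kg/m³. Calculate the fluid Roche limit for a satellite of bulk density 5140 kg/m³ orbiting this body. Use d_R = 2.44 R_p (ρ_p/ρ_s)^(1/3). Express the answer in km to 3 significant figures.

d_R = 2.44 × 6370 km × (5510/5140)^(1/3)
    = 15900 km

15900 km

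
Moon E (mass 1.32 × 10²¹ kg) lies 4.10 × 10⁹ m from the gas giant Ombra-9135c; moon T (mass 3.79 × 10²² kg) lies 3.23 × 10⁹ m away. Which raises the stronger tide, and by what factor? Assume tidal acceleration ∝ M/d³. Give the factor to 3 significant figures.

Tidal acceleration ∝ M/d³, so compare M/d³ for each.
Moon E: (1.32 × 10²¹) / (4.10 × 10⁹)³ = 1.915 × 10⁻⁸
Moon T: (3.79 × 10²²) / (3.23 × 10⁹)³ = 1.125 × 10⁻⁶
Ratio (larger/smaller) = 58.7

Moon T, by a factor of ≈ 58.7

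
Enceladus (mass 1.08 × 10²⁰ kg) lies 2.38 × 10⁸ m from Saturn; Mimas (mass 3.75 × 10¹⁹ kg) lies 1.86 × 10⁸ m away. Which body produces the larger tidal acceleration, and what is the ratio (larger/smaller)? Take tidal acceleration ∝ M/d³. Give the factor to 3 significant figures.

Compare M/d³ for the two perturbers:
Enceladus: (1.08 × 10²⁰) / (2.38 × 10⁸)³ = 8.011 × 10⁻⁶
Mimas: (3.75 × 10¹⁹) / (1.86 × 10⁸)³ = 5.828 × 10⁻⁶
Ratio (larger/smaller) = 1.37

Enceladus, by a factor of ≈ 1.37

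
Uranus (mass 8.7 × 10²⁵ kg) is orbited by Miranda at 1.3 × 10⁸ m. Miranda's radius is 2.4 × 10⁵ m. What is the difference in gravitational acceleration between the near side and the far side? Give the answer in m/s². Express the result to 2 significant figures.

2.5 × 10⁻³ m/s²

Near-to-far spans 2r, so the tidal difference is twice the near-to-center value: 4GMr/d³.
Δg = 4GMr/d³
   = 4 × (6.674 × 10⁻¹¹) × (8.7 × 10²⁵) × (2.4 × 10⁵) / (1.3 × 10⁸)³
   = 2.5 × 10⁻³ m/s²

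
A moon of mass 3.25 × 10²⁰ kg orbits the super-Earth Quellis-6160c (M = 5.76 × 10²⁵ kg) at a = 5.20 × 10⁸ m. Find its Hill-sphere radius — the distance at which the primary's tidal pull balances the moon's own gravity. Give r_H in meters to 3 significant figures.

r_H ≈ a (m/3M)^(1/3)
    = (5.20 × 10⁸) × (3.25 × 10²⁰ / (3 × 5.76 × 10²⁵))^(1/3)
    = 6.42 × 10⁶ m

6.42 × 10⁶ m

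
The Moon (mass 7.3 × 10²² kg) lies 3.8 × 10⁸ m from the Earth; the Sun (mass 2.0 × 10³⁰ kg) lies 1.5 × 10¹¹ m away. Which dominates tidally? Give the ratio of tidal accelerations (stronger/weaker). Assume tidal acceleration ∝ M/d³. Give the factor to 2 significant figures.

The Moon, by a factor of ≈ 2.2

Compare M/d³ for the two perturbers:
The Moon: (7.3 × 10²²) / (3.8 × 10⁸)³ = 1.330 × 10⁻³
The Sun: (2.0 × 10³⁰) / (1.5 × 10¹¹)³ = 5.926 × 10⁻⁴
Ratio (larger/smaller) = 2.2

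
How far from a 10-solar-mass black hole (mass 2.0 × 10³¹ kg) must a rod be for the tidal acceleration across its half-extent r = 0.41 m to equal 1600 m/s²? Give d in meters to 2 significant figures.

8.8 × 10⁵ m

2GMr/d³ = a_tidal  ⇒  d = (2GMr / a_tidal)^(1/3)
d = (2 × 6.674×10⁻¹¹ × (2.0 × 10³¹) × (0.41) / (1600))^(1/3)
  = 8.8 × 10⁵ m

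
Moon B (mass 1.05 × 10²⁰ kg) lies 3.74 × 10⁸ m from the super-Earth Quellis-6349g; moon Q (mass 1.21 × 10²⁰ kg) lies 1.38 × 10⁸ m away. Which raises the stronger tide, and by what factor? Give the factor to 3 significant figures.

Moon Q, by a factor of ≈ 22.9

Tidal stretch scales as M/d³; compute that for each body.
Moon B: (1.05 × 10²⁰) / (3.74 × 10⁸)³ = 2.007 × 10⁻⁶
Moon Q: (1.21 × 10²⁰) / (1.38 × 10⁸)³ = 4.604 × 10⁻⁵
Ratio (larger/smaller) = 22.9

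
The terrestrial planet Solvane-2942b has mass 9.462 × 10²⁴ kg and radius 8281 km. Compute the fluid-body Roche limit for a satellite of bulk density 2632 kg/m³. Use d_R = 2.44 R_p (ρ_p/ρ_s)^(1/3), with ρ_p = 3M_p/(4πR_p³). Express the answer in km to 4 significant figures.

ρ_p = 3M_p/(4πR_p³) = 3 × (9.462 × 10²⁴) / (4π × (8.281 × 10⁶ m)³) = 3978 kg/m³
d_R = 2.44 × 8281 km × (3978/2632)^(1/3)
    = 23190 km

23190 km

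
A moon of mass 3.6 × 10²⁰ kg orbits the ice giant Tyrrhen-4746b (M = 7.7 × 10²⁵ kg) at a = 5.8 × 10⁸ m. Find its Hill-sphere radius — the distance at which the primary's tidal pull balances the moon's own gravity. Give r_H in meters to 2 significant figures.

6.7 × 10⁶ m

r_H ≈ a (m/3M)^(1/3)
    = (5.8 × 10⁸) × (3.6 × 10²⁰ / (3 × 7.7 × 10²⁵))^(1/3)
    = 6.7 × 10⁶ m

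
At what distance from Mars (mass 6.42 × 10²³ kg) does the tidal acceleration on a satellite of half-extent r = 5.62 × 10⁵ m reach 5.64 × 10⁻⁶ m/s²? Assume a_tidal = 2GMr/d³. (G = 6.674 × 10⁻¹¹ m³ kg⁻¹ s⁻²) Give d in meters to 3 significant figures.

2GMr/d³ = a_tidal  ⇒  d = (2GMr / a_tidal)^(1/3)
d = (2 × 6.674×10⁻¹¹ × (6.42 × 10²³) × (5.62 × 10⁵) / (5.64 × 10⁻⁶))^(1/3)
  = 2.04 × 10⁸ m

2.04 × 10⁸ m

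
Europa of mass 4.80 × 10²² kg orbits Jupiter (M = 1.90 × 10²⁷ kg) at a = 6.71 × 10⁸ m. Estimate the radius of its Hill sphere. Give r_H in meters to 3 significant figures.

1.37 × 10⁷ m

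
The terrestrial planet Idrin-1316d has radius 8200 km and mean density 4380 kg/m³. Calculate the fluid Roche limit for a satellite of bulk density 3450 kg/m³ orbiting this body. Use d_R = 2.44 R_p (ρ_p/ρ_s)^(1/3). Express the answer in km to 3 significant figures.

21700 km

d_R = 2.44 × 8200 km × (4380/3450)^(1/3)
    = 21700 km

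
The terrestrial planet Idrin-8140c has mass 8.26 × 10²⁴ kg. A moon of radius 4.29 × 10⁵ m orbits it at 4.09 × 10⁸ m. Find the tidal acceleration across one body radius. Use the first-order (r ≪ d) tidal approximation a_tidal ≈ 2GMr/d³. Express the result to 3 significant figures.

6.91 × 10⁻⁶ m/s²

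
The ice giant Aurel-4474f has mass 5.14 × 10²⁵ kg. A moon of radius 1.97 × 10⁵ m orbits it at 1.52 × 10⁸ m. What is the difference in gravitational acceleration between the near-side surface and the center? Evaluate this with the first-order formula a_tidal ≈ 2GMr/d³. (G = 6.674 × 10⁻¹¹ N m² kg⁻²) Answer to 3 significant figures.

3.85 × 10⁻⁴ m/s²

Differencing GM/(d−r)² and GM/d² to first order in r/d gives 2GMr/d³.
a_tidal = 2GMr/d³
        = 2 × (6.674 × 10⁻¹¹) × (5.14 × 10²⁵) × (1.97 × 10⁵) / (1.52 × 10⁸)³
        = 3.85 × 10⁻⁴ m/s²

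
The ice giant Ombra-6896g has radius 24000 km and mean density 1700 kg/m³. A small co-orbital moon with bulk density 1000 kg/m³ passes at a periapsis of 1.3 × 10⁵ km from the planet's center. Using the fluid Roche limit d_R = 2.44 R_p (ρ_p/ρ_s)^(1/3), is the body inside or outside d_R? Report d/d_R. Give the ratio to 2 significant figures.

d_R = 2.44 × (24000 km) × (1700/1000)^(1/3) = 69890 km
d/d_R = (1.3 × 10⁵) / (69890) = 1.9
Since d/d_R > 1, the body is outside the Roche limit.

outside; d/d_R ≈ 1.9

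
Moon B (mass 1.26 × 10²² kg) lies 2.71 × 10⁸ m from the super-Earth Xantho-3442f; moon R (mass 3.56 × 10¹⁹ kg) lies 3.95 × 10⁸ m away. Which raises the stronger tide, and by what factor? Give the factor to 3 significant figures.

Moon B, by a factor of ≈ 1100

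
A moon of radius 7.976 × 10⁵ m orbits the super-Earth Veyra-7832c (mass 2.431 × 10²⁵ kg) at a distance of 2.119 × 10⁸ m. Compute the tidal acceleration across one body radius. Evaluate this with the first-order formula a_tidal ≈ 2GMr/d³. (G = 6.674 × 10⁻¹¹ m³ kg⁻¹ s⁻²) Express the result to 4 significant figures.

2.720 × 10⁻⁴ m/s²

Δa = 2GMr/d³
   = 2 × (6.674 × 10⁻¹¹) × (2.431 × 10²⁵) × (7.976 × 10⁵) / (2.119 × 10⁸)³
   = 2.720 × 10⁻⁴ m/s²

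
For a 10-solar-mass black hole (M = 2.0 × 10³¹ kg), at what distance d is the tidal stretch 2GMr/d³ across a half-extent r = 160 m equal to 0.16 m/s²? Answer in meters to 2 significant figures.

2GMr/d³ = a_tidal  ⇒  d = (2GMr / a_tidal)^(1/3)
d = (2 × 6.674×10⁻¹¹ × (2.0 × 10³¹) × (160) / (0.16))^(1/3)
  = 1.4 × 10⁸ m

1.4 × 10⁸ m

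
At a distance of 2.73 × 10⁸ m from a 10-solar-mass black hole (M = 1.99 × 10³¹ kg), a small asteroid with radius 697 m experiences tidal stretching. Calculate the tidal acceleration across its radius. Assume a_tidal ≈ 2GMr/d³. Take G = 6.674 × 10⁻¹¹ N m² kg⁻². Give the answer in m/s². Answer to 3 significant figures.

a_tidal = 2GMr/d³
        = 2 × (6.674 × 10⁻¹¹) × (1.99 × 10³¹) × (697) / (2.73 × 10⁸)³
        = 9.10 × 10⁻² m/s²

9.10 × 10⁻² m/s²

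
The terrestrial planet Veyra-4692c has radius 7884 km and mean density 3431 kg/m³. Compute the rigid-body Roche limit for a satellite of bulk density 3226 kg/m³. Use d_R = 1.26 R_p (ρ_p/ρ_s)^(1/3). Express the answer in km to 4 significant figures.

10140 km

d_R = 1.26 × 7884 km × (3431/3226)^(1/3)
    = 10140 km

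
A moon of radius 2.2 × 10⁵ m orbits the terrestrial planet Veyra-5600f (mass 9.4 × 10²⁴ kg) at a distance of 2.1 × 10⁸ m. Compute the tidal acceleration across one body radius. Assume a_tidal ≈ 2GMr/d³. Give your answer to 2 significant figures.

3.0 × 10⁻⁵ m/s²

Δa = 2GMr/d³
   = 2 × (6.674 × 10⁻¹¹) × (9.4 × 10²⁴) × (2.2 × 10⁵) / (2.1 × 10⁸)³
   = 3.0 × 10⁻⁵ m/s²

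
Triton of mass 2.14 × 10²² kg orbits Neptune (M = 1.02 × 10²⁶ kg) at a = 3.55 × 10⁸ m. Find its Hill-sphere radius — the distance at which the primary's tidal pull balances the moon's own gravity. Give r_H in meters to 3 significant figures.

r_H ≈ a (m/3M)^(1/3)
    = (3.55 × 10⁸) × (2.14 × 10²² / (3 × 1.02 × 10²⁶))^(1/3)
    = 1.46 × 10⁷ m

1.46 × 10⁷ m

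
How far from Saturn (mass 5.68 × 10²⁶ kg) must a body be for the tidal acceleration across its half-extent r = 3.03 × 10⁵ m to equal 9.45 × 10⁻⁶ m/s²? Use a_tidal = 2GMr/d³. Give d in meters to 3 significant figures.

1.34 × 10⁹ m

2GMr/d³ = a_tidal  ⇒  d = (2GMr / a_tidal)^(1/3)
d = (2 × 6.674×10⁻¹¹ × (5.68 × 10²⁶) × (3.03 × 10⁵) / (9.45 × 10⁻⁶))^(1/3)
  = 1.34 × 10⁹ m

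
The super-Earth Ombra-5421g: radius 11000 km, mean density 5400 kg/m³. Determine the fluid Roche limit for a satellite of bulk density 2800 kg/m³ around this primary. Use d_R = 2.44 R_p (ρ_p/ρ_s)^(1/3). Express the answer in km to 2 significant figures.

33000 km

d_R = 2.44 × 11000 km × (5400/2800)^(1/3)
    = 33000 km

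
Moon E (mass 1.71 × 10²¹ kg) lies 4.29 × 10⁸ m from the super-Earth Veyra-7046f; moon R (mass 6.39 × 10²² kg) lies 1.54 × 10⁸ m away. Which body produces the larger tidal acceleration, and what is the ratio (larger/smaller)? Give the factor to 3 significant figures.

Moon R, by a factor of ≈ 808

Compare M/d³ for the two perturbers:
Moon E: (1.71 × 10²¹) / (4.29 × 10⁸)³ = 2.166 × 10⁻⁵
Moon R: (6.39 × 10²²) / (1.54 × 10⁸)³ = 1.750 × 10⁻²
Ratio (larger/smaller) = 808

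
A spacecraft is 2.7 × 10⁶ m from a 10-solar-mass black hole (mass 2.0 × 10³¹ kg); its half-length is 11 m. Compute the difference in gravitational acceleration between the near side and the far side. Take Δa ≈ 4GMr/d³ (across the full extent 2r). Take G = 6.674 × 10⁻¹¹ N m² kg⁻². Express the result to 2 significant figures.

a_tidal = 4GMr/d³
        = 4 × (6.674 × 10⁻¹¹) × (2.0 × 10³¹) × (11) / (2.7 × 10⁶)³
        = 3.0 × 10³ m/s²

3.0 × 10³ m/s²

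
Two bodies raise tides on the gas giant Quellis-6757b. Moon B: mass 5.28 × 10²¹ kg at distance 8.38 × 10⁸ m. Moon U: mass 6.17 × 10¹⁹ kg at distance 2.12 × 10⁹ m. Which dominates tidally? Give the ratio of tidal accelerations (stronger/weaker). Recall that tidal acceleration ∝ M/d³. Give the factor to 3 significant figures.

Tidal stretch scales as M/d³; compute that for each body.
Moon B: (5.28 × 10²¹) / (8.38 × 10⁸)³ = 8.972 × 10⁻⁶
Moon U: (6.17 × 10¹⁹) / (2.12 × 10⁹)³ = 6.476 × 10⁻⁹
Ratio (larger/smaller) = 1390

Moon B, by a factor of ≈ 1390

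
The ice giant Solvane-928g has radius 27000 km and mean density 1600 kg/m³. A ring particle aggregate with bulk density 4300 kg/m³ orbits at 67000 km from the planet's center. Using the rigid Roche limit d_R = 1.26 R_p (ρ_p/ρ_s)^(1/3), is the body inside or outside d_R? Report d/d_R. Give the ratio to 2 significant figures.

d_R = 1.26 × (27000 km) × (1600/4300)^(1/3) = 24470 km
d/d_R = (67000) / (24470) = 2.7
Since d/d_R > 1, the body is outside the Roche limit.

outside; d/d_R ≈ 2.7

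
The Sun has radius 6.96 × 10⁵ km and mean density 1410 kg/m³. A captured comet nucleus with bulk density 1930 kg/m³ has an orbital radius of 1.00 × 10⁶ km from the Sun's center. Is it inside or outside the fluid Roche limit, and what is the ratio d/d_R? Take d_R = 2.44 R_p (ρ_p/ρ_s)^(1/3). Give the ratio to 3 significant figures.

inside; d/d_R ≈ 0.654

d_R = 2.44 × (6.96 × 10⁵ km) × (1410/1930)^(1/3) = 1.530 × 10⁶ km
d/d_R = (1.00 × 10⁶) / (1.530 × 10⁶) = 0.654
Since d/d_R < 1, the body is inside the Roche limit.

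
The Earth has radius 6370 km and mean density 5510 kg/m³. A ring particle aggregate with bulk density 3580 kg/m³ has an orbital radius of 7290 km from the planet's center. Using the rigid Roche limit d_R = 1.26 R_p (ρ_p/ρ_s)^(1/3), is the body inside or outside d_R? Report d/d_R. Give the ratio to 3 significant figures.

inside; d/d_R ≈ 0.787

d_R = 1.26 × (6370 km) × (5510/3580)^(1/3) = 9267 km
d/d_R = (7290) / (9267) = 0.787
Since d/d_R < 1, the body is inside the Roche limit.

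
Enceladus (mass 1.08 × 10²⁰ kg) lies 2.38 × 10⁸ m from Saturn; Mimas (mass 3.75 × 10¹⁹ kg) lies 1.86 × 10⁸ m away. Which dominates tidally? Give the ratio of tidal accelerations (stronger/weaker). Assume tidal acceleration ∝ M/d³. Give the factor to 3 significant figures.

Tidal stretch scales as M/d³; compute that for each body.
Enceladus: (1.08 × 10²⁰) / (2.38 × 10⁸)³ = 8.011 × 10⁻⁶
Mimas: (3.75 × 10¹⁹) / (1.86 × 10⁸)³ = 5.828 × 10⁻⁶
Ratio (larger/smaller) = 1.37

Enceladus, by a factor of ≈ 1.37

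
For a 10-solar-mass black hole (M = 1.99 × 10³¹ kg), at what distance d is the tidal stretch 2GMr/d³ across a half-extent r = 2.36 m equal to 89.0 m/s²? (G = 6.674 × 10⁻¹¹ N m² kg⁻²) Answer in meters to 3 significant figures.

2GMr/d³ = a_tidal  ⇒  d = (2GMr / a_tidal)^(1/3)
d = (2 × 6.674×10⁻¹¹ × (1.99 × 10³¹) × (2.36) / (89.0))^(1/3)
  = 4.13 × 10⁶ m

4.13 × 10⁶ m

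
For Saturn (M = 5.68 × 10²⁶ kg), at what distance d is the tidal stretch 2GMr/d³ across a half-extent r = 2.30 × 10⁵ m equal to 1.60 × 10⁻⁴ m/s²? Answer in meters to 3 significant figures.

4.78 × 10⁸ m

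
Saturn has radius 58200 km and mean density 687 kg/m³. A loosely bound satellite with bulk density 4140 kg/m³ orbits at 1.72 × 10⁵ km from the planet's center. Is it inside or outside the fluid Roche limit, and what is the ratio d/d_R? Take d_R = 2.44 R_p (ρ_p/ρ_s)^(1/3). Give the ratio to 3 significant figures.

d_R = 2.44 × (58200 km) × (687/4140)^(1/3) = 78040 km
d/d_R = (1.72 × 10⁵) / (78040) = 2.20
Since d/d_R > 1, the body is outside the Roche limit.

outside; d/d_R ≈ 2.20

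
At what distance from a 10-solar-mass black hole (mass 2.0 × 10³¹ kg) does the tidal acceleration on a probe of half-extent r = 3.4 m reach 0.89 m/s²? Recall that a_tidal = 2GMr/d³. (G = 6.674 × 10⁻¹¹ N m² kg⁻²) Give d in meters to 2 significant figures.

2.2 × 10⁷ m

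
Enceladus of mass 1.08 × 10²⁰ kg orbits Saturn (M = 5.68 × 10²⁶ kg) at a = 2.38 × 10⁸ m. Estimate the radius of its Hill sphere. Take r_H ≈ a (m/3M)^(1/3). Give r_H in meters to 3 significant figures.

r_H ≈ a (m/3M)^(1/3)
    = (2.38 × 10⁸) × (1.08 × 10²⁰ / (3 × 5.68 × 10²⁶))^(1/3)
    = 9.49 × 10⁵ m

9.49 × 10⁵ m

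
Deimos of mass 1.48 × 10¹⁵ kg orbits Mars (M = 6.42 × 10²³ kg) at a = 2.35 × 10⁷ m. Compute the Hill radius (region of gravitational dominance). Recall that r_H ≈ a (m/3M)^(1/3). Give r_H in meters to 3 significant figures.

2.15 × 10⁴ m

r_H ≈ a (m/3M)^(1/3)
    = (2.35 × 10⁷) × (1.48 × 10¹⁵ / (3 × 6.42 × 10²³))^(1/3)
    = 2.15 × 10⁴ m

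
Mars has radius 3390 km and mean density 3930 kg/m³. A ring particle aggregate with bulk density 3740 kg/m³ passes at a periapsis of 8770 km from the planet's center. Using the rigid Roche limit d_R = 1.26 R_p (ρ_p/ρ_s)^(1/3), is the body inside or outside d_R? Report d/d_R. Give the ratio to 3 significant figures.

outside; d/d_R ≈ 2.02

d_R = 1.26 × (3390 km) × (3930/3740)^(1/3) = 4343 km
d/d_R = (8770) / (4343) = 2.02
Since d/d_R > 1, the body is outside the Roche limit.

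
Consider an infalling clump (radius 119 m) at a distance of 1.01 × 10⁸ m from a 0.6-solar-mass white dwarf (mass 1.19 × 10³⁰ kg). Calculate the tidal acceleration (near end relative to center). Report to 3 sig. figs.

1.83 × 10⁻² m/s²

Δg = 2GMr/d³
   = 2 × (6.674 × 10⁻¹¹) × (1.19 × 10³⁰) × (119) / (1.01 × 10⁸)³
   = 1.83 × 10⁻² m/s²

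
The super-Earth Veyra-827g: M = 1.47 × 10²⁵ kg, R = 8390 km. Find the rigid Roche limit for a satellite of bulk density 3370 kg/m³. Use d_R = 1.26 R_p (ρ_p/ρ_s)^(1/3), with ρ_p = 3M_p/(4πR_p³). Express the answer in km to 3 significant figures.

ρ_p = 3M_p/(4πR_p³) = 3 × (1.47 × 10²⁵) / (4π × (8.39 × 10⁶ m)³) = 5940 kg/m³
d_R = 1.26 × 8390 km × (5940/3370)^(1/3)
    = 12800 km

12800 km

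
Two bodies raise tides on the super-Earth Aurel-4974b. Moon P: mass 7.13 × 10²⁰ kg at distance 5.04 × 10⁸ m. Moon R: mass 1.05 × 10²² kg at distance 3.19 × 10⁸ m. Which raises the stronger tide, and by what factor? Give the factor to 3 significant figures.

Moon R, by a factor of ≈ 58.1

The tide-raising term goes as M/d³ (the gradient of a 1/d² field).
Moon P: (7.13 × 10²⁰) / (5.04 × 10⁸)³ = 5.569 × 10⁻⁶
Moon R: (1.05 × 10²²) / (3.19 × 10⁸)³ = 3.235 × 10⁻⁴
Ratio (larger/smaller) = 58.1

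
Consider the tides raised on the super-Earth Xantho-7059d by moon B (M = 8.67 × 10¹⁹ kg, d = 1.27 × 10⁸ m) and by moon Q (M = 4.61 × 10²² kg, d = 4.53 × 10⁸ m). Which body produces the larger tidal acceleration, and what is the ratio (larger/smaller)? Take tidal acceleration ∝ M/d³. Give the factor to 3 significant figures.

Tidal stretch scales as M/d³; compute that for each body.
Moon B: (8.67 × 10¹⁹) / (1.27 × 10⁸)³ = 4.233 × 10⁻⁵
Moon Q: (4.61 × 10²²) / (4.53 × 10⁸)³ = 4.959 × 10⁻⁴
Ratio (larger/smaller) = 11.7

Moon Q, by a factor of ≈ 11.7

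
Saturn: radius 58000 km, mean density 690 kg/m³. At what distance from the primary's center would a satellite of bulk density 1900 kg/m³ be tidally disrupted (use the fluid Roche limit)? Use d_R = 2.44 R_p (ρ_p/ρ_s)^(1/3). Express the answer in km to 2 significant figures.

1.0 × 10⁵ km

d_R = 2.44 × 58000 km × (690/1900)^(1/3)
    = 1.0 × 10⁵ km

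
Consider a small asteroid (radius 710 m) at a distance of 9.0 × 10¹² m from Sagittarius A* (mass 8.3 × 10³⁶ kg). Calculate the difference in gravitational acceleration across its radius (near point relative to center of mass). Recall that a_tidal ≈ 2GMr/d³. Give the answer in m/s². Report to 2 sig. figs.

1.1 × 10⁻⁹ m/s²

Δg = 2GMr/d³
   = 2 × (6.674 × 10⁻¹¹) × (8.3 × 10³⁶) × (710) / (9.0 × 10¹²)³
   = 1.1 × 10⁻⁹ m/s²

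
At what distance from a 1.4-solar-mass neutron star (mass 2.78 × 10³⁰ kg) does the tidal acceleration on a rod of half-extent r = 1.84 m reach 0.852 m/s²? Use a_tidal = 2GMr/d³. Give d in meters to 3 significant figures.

2GMr/d³ = a_tidal  ⇒  d = (2GMr / a_tidal)^(1/3)
d = (2 × 6.674×10⁻¹¹ × (2.78 × 10³⁰) × (1.84) / (0.852))^(1/3)
  = 9.29 × 10⁶ m

9.29 × 10⁶ m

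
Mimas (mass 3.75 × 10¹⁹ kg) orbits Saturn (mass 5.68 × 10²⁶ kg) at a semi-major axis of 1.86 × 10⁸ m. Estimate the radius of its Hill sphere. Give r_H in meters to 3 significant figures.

5.21 × 10⁵ m

r_H ≈ a (m/3M)^(1/3)
    = (1.86 × 10⁸) × (3.75 × 10¹⁹ / (3 × 5.68 × 10²⁶))^(1/3)
    = 5.21 × 10⁵ m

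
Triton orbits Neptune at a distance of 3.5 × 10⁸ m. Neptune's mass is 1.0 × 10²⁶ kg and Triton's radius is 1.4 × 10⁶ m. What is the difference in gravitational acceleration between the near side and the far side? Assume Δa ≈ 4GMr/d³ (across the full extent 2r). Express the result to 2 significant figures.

8.7 × 10⁻⁴ m/s²

The field gradient is 2GM/d³; across the full diameter 2r the difference is 4GMr/d³.
Δg = 4GMr/d³
   = 4 × (6.674 × 10⁻¹¹) × (1.0 × 10²⁶) × (1.4 × 10⁶) / (3.5 × 10⁸)³
   = 8.7 × 10⁻⁴ m/s²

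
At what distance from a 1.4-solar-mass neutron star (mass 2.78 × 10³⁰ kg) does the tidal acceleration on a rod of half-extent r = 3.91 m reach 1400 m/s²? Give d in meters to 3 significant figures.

2GMr/d³ = a_tidal  ⇒  d = (2GMr / a_tidal)^(1/3)
d = (2 × 6.674×10⁻¹¹ × (2.78 × 10³⁰) × (3.91) / (1400))^(1/3)
  = 1.01 × 10⁶ m

1.01 × 10⁶ m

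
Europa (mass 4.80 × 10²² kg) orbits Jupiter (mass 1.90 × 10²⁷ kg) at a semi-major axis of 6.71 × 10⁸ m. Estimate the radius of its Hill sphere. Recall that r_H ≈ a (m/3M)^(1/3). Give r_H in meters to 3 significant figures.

1.37 × 10⁷ m

r_H ≈ a (m/3M)^(1/3)
    = (6.71 × 10⁸) × (4.80 × 10²² / (3 × 1.90 × 10²⁷))^(1/3)
    = 1.37 × 10⁷ m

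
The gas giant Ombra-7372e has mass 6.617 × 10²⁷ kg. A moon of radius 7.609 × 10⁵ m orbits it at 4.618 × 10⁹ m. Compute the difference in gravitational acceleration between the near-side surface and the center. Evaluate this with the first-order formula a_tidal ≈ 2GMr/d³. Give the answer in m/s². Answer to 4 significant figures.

6.824 × 10⁻⁶ m/s²

a_tidal = 2GMr/d³
        = 2 × (6.674 × 10⁻¹¹) × (6.617 × 10²⁷) × (7.609 × 10⁵) / (4.618 × 10⁹)³
        = 6.824 × 10⁻⁶ m/s²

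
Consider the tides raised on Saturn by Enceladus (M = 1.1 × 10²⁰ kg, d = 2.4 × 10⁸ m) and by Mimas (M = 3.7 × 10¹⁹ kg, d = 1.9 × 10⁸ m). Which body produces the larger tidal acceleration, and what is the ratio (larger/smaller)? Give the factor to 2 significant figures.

Enceladus, by a factor of ≈ 1.5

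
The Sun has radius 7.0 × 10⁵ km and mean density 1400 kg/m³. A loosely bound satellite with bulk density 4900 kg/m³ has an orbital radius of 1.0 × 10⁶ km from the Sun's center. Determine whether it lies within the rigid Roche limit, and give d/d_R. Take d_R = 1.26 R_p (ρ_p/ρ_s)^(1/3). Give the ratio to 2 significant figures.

outside; d/d_R ≈ 1.7

d_R = 1.26 × (7.0 × 10⁵ km) × (1400/4900)^(1/3) = 5.809 × 10⁵ km
d/d_R = (1.0 × 10⁶) / (5.809 × 10⁵) = 1.7
Since d/d_R > 1, the body is outside the Roche limit.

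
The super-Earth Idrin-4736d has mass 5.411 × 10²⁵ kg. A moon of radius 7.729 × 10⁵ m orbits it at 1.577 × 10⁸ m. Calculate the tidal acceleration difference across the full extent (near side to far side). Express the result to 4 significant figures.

a_tidal = 4GMr/d³
        = 4 × (6.674 × 10⁻¹¹) × (5.411 × 10²⁵) × (7.729 × 10⁵) / (1.577 × 10⁸)³
        = 2.847 × 10⁻³ m/s²

2.847 × 10⁻³ m/s²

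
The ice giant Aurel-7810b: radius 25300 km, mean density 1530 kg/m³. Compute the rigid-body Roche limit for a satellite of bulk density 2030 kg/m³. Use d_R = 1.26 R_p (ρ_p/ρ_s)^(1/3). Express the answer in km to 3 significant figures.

d_R = 1.26 × 25300 km × (1530/2030)^(1/3)
    = 29000 km

29000 km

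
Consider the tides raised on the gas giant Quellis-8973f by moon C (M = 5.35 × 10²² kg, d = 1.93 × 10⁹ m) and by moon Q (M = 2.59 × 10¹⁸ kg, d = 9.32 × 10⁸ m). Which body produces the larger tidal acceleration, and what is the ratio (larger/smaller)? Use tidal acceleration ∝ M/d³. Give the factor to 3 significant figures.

Moon C, by a factor of ≈ 2330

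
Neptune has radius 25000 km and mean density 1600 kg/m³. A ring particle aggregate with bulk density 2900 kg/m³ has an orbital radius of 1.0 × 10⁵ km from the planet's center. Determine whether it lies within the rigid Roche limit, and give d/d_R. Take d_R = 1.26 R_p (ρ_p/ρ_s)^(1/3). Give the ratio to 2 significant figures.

outside; d/d_R ≈ 3.9

d_R = 1.26 × (25000 km) × (1600/2900)^(1/3) = 25840 km
d/d_R = (1.0 × 10⁵) / (25840) = 3.9
Since d/d_R > 1, the body is outside the Roche limit.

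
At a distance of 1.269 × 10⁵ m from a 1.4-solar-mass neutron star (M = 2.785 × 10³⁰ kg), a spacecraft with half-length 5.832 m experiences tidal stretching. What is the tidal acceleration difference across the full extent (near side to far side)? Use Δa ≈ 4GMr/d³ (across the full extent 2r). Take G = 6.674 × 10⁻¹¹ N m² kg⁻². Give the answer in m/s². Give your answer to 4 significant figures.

2.122 × 10⁶ m/s²

Δa = 4GMr/d³
   = 4 × (6.674 × 10⁻¹¹) × (2.785 × 10³⁰) × (5.832) / (1.269 × 10⁵)³
   = 2.122 × 10⁶ m/s²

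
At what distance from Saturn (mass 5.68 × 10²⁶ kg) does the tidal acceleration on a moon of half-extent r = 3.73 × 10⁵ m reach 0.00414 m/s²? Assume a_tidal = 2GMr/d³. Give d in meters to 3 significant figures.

1.90 × 10⁸ m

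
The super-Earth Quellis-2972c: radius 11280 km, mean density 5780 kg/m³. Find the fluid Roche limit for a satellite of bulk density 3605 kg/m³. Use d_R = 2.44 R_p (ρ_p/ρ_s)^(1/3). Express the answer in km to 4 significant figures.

32210 km

d_R = 2.44 × 11280 km × (5780/3605)^(1/3)
    = 32210 km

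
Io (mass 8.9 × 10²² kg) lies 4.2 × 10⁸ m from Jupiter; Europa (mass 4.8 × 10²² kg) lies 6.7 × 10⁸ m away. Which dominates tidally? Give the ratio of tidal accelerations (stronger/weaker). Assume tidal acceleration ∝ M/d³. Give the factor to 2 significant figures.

Tidal stretch scales as M/d³; compute that for each body.
Io: (8.9 × 10²²) / (4.2 × 10⁸)³ = 1.201 × 10⁻³
Europa: (4.8 × 10²²) / (6.7 × 10⁸)³ = 1.596 × 10⁻⁴
Ratio (larger/smaller) = 7.5

Io, by a factor of ≈ 7.5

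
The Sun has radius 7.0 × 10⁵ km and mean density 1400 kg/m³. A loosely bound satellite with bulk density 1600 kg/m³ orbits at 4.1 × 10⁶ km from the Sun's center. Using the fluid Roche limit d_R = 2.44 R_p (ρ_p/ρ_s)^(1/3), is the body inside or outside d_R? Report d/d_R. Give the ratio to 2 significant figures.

outside; d/d_R ≈ 2.5

d_R = 2.44 × (7.0 × 10⁵ km) × (1400/1600)^(1/3) = 1.634 × 10⁶ km
d/d_R = (4.1 × 10⁶) / (1.634 × 10⁶) = 2.5
Since d/d_R > 1, the body is outside the Roche limit.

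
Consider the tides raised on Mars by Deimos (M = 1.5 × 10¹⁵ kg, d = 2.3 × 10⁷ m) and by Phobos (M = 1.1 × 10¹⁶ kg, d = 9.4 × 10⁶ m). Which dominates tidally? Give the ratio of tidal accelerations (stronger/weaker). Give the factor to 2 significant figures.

The tide-raising term goes as M/d³ (the gradient of a 1/d² field).
Deimos: (1.5 × 10¹⁵) / (2.3 × 10⁷)³ = 1.233 × 10⁻⁷
Phobos: (1.1 × 10¹⁶) / (9.4 × 10⁶)³ = 1.324 × 10⁻⁵
Ratio (larger/smaller) = 110

Phobos, by a factor of ≈ 110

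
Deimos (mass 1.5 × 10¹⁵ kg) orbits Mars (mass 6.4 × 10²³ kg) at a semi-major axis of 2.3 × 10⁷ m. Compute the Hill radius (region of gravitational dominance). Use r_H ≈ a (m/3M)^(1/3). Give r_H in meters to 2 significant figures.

r_H ≈ a (m/3M)^(1/3)
    = (2.3 × 10⁷) × (1.5 × 10¹⁵ / (3 × 6.4 × 10²³))^(1/3)
    = 2.1 × 10⁴ m

2.1 × 10⁴ m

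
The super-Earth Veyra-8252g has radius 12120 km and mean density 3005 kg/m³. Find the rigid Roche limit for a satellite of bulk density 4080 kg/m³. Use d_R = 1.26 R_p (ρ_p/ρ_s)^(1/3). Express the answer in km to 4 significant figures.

d_R = 1.26 × 12120 km × (3005/4080)^(1/3)
    = 13790 km

13790 km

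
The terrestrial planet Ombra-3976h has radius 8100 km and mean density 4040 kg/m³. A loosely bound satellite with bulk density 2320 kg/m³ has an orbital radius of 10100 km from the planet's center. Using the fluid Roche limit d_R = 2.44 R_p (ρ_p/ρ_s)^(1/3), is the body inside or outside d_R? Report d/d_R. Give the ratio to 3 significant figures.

inside; d/d_R ≈ 0.425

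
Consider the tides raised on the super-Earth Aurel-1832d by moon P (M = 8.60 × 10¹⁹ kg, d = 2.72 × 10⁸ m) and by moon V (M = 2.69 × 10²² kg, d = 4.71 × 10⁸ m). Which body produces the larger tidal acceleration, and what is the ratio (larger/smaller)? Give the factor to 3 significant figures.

Moon V, by a factor of ≈ 60.2

Compare M/d³ for the two perturbers:
Moon P: (8.60 × 10¹⁹) / (2.72 × 10⁸)³ = 4.274 × 10⁻⁶
Moon V: (2.69 × 10²²) / (4.71 × 10⁸)³ = 2.574 × 10⁻⁴
Ratio (larger/smaller) = 60.2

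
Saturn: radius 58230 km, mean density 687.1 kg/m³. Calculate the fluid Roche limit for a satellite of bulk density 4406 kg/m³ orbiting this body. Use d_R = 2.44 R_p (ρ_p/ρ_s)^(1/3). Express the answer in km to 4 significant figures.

76480 km

d_R = 2.44 × 58230 km × (687.1/4406)^(1/3)
    = 76480 km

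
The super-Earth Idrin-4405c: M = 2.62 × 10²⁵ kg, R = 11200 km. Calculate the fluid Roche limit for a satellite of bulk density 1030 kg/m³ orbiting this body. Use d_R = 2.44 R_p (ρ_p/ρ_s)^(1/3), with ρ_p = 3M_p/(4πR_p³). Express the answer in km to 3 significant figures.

44500 km

ρ_p = 3M_p/(4πR_p³) = 3 × (2.62 × 10²⁵) / (4π × (1.12 × 10⁷ m)³) = 4450 kg/m³
d_R = 2.44 × 11200 km × (4450/1030)^(1/3)
    = 44500 km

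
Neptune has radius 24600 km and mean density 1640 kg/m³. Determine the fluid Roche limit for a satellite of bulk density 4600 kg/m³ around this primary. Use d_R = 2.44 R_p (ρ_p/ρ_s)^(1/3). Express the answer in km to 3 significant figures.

42600 km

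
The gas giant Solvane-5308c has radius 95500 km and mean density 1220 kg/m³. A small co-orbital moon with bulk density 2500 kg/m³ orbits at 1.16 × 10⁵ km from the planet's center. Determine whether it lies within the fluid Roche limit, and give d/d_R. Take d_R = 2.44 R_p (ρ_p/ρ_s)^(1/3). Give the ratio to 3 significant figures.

d_R = 2.44 × (95500 km) × (1220/2500)^(1/3) = 1.835 × 10⁵ km
d/d_R = (1.16 × 10⁵) / (1.835 × 10⁵) = 0.632
Since d/d_R < 1, the body is inside the Roche limit.

inside; d/d_R ≈ 0.632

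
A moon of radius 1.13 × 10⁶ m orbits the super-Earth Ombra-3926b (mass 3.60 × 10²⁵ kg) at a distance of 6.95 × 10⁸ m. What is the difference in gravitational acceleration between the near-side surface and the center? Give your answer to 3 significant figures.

Δa = 2GMr/d³
   = 2 × (6.674 × 10⁻¹¹) × (3.60 × 10²⁵) × (1.13 × 10⁶) / (6.95 × 10⁸)³
   = 1.62 × 10⁻⁵ m/s²

1.62 × 10⁻⁵ m/s²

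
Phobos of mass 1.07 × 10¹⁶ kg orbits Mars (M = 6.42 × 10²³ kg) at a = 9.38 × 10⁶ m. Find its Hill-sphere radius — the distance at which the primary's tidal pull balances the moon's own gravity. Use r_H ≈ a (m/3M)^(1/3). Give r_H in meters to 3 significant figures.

r_H ≈ a (m/3M)^(1/3)
    = (9.38 × 10⁶) × (1.07 × 10¹⁶ / (3 × 6.42 × 10²³))^(1/3)
    = 1.66 × 10⁴ m

1.66 × 10⁴ m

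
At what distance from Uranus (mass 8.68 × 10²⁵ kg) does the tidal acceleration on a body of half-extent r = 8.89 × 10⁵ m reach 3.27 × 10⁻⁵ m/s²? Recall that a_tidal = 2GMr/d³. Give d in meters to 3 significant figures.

2GMr/d³ = a_tidal  ⇒  d = (2GMr / a_tidal)^(1/3)
d = (2 × 6.674×10⁻¹¹ × (8.68 × 10²⁵) × (8.89 × 10⁵) / (3.27 × 10⁻⁵))^(1/3)
  = 6.80 × 10⁸ m

6.80 × 10⁸ m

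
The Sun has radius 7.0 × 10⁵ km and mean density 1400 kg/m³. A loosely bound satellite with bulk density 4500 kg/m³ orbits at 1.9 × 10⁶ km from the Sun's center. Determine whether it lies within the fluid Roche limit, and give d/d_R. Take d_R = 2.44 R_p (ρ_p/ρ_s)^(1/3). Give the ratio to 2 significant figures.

outside; d/d_R ≈ 1.6

d_R = 2.44 × (7.0 × 10⁵ km) × (1400/4500)^(1/3) = 1.157 × 10⁶ km
d/d_R = (1.9 × 10⁶) / (1.157 × 10⁶) = 1.6
Since d/d_R > 1, the body is outside the Roche limit.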